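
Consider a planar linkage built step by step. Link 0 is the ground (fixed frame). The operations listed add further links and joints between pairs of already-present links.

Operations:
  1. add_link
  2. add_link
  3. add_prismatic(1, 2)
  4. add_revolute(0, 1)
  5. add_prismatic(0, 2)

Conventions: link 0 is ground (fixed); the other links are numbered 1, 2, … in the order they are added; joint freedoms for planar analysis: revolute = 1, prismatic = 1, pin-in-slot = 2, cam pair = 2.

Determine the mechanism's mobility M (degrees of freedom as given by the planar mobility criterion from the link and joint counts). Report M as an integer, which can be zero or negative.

link 0 = ground. State L|J1|J2 = 1|0|0
+link1  2|0|0
+link2  3|0|0
P(1,2) f=1→J1  3|1|0
R(0,1) f=1→J1  3|2|0
P(0,2) f=1→J1  3|3|0
M = 3(3−1)−2·3−0 = 6−6−0 = 0

M = 0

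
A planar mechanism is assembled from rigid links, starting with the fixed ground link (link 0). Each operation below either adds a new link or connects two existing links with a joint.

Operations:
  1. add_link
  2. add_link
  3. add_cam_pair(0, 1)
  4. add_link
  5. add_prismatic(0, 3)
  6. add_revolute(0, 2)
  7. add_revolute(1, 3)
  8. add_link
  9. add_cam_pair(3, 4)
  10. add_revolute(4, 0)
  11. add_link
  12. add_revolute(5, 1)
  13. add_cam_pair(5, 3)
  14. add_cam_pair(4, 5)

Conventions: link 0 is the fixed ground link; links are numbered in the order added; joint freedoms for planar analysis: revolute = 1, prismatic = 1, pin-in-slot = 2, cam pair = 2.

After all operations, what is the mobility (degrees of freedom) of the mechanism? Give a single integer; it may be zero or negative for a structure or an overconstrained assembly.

L=1 J1=0 J2=0
add link → L=2 J1=0 J2=0
add link → L=3 J1=0 J2=0
C@0,1 dof=2 J2 → L=3 J1=0 J2=1
add link → L=4 J1=0 J2=1
P@0,3 dof=1 J1 → L=4 J1=1 J2=1
R@0,2 dof=1 J1 → L=4 J1=2 J2=1
R@1,3 dof=1 J1 → L=4 J1=3 J2=1
add link → L=5 J1=3 J2=1
C@3,4 dof=2 J2 → L=5 J1=3 J2=2
R@4,0 dof=1 J1 → L=5 J1=4 J2=2
add link → L=6 J1=4 J2=2
R@5,1 dof=1 J1 → L=6 J1=5 J2=2
C@5,3 dof=2 J2 → L=6 J1=5 J2=3
C@4,5 dof=2 J2 → L=6 J1=5 J2=4
M=3(L−1)−2J1−J2=3·5−2·5−4=1

M = 1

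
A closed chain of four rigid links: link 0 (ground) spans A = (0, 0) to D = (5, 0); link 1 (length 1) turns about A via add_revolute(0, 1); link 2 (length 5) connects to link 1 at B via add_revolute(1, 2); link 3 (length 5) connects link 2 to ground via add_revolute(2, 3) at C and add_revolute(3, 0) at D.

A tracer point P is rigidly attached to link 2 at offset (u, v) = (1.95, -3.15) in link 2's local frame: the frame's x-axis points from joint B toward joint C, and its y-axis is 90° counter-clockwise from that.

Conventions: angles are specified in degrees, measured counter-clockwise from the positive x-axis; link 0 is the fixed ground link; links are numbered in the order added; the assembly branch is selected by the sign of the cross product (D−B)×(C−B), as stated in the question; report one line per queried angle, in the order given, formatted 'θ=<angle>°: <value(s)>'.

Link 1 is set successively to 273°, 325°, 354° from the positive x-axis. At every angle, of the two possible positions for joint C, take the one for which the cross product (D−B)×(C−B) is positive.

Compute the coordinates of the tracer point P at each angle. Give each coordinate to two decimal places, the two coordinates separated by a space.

A=(0,0), D=(5.00,0)
θ=273°: B = A + 1.00·(cos273°, sin273°) = (0.0523, -0.9986)
θ=273°: |BD| = 5.0474
θ=273°: circle(B,5.00) ∩ circle(D,5.00): a=2.5237, h=4.3163
θ=273°:   candidates: C₊=(1.6722,3.7317) cross=21.786; C₋=(3.3802,-4.7303) cross=-21.786
θ=273°:   branch + wants cross > 0 → take C=(1.6722,3.7317) (cross=21.786)
θ=273°: ex = (C−B)/|BC| = (0.3240,0.9461); ey = (-0.9461,0.3240)
θ=273°: P = B + 1.95·ex + -3.15·ey = (3.6642,-0.1743)
θ=325°: B = A + 1.00·(cos325°, sin325°) = (0.8192, -0.5736)
θ=325°: |BD| = 4.2200
θ=325°: circle(B,5.00) ∩ circle(D,5.00): a=2.1100, h=4.5330
θ=325°:   candidates: C₊=(2.2935,4.2041) cross=19.129; C₋=(3.5257,-4.7777) cross=-19.129
θ=325°:   branch + wants cross > 0 → take C=(2.2935,4.2041) (cross=19.129)
θ=325°: ex = (C−B)/|BC| = (0.2949,0.9555); ey = (-0.9555,0.2949)
θ=325°: P = B + 1.95·ex + -3.15·ey = (4.4041,0.3609)
θ=354°: B = A + 1.00·(cos354°, sin354°) = (0.9945, -0.1045)
θ=354°: |BD| = 4.0068
θ=354°: circle(B,5.00) ∩ circle(D,5.00): a=2.0034, h=4.5811
θ=354°:   candidates: C₊=(2.8778,4.5273) cross=18.356; C₋=(3.1168,-4.6318) cross=-18.356
θ=354°:   branch + wants cross > 0 → take C=(2.8778,4.5273) (cross=18.356)
θ=354°: ex = (C−B)/|BC| = (0.3766,0.9264); ey = (-0.9264,0.3766)
θ=354°: P = B + 1.95·ex + -3.15·ey = (4.6470,0.5154)

θ=273°: 3.66 -0.17
θ=325°: 4.40 0.36
θ=354°: 4.65 0.52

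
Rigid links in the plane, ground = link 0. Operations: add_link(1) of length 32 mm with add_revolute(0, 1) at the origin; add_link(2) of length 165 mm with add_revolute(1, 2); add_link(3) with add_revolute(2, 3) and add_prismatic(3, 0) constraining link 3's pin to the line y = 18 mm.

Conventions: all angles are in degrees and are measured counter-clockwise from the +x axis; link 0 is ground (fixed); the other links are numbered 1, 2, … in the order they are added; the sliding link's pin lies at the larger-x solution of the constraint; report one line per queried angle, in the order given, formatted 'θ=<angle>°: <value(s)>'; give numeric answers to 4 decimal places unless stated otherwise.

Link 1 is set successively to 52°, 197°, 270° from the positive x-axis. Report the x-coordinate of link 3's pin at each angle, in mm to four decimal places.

geometry: r = 32 mm, L = 165 mm, e = 18 mm
θ=52°: crank pin P = (r cos θ, r sin θ) = (19.701167, 25.216344)
θ=52°: h = r sin θ − e = 25.216344 − 18 = 7.216344
θ=52°: x = r cos θ + √(L² − h²) = 19.701167 + 164.842120 = 184.543287
θ=197°: crank pin P = (r cos θ, r sin θ) = (-30.601752, -9.355895)
θ=197°: h = r sin θ − e = -9.355895 − 18 = -27.355895
θ=197°: x = r cos θ + √(L² − h²) = -30.601752 + 162.716487 = 132.114734
θ=270°: crank pin P = (r cos θ, r sin θ) = (-0.000000, -32.000000)
θ=270°: h = r sin θ − e = -32.000000 − 18 = -50.000000
θ=270°: x = r cos θ + √(L² − h²) = -0.000000 + 157.241852 = 157.241852

θ=52°: 184.5433
θ=197°: 132.1147
θ=270°: 157.2419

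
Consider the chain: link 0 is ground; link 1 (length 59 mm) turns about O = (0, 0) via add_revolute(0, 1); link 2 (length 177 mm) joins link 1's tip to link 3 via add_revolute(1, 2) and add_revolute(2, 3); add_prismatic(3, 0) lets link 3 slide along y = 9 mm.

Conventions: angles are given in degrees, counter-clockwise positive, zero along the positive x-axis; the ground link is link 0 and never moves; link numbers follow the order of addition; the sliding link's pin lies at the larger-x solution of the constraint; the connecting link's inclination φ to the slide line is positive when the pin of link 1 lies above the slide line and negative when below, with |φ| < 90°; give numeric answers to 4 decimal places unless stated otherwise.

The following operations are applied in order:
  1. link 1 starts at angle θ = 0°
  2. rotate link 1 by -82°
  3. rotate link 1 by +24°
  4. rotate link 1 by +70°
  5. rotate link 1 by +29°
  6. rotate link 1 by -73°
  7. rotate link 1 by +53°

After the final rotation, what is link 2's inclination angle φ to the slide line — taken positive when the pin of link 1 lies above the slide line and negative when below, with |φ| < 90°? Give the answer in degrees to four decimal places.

geometry: r = 59 mm, L = 177 mm, e = 9 mm; θ starts at 0°
rotate link 1 by -82°: θ ← 0° -82° = -82°
rotate link 1 by +24°: θ ← -82° +24° = -58°
rotate link 1 by +70°: θ ← -58° +70° = 12°
rotate link 1 by +29°: θ ← 12° +29° = 41°
rotate link 1 by -73°: θ ← 41° -73° = -32°
rotate link 1 by +53°: θ ← -32° +53° = 21°
h = r sin θ − e = 21.143709 − 9 = 12.143709
sin φ = h / L = 12.143709 / 177 = 0.06860853
φ = arcsin(0.06860853) = 3.934069°

3.9341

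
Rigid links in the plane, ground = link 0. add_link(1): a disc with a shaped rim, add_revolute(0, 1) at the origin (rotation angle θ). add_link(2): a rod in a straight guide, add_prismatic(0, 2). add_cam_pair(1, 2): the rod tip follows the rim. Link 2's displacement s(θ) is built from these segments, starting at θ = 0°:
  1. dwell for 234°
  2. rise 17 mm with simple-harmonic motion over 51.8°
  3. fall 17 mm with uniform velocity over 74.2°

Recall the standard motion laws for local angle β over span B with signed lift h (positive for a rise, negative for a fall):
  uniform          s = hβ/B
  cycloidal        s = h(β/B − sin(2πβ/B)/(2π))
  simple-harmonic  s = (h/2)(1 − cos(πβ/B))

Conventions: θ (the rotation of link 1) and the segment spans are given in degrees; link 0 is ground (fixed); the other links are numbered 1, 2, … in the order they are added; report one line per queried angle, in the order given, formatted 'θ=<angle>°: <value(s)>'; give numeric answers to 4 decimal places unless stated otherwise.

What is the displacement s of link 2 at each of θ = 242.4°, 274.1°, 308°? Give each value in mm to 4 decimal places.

segment 1 (0° to 234°, dwell): s unchanged at 0.0000
θ = 242.4° falls in segment 2 (234° to 285.8°, simple-harmonic, h = 17): β = 242.4 − 234 = 8.4°, B = 51.8°; Δs = 17/2·(1 − cos(π·0.1622)) = 1.0794; s = 0.0000 + 1.0794 = 1.0794
θ = 274.1° falls in segment 2 (234° to 285.8°, simple-harmonic, h = 17): β = 274.1 − 234 = 40.1°, B = 51.8°; Δs = 17/2·(1 − cos(π·0.7741)) = 14.9484; s = 0.0000 + 14.9484 = 14.9484
segment 2 (234° to 285.8°, simple-harmonic, h = 17) is passed completely: s = 0.0000 + (17) = 17.0000
θ = 308° falls in segment 3 (285.8° to 360°, uniform, h = -17): β = 308 − 285.8 = 22.2°, B = 74.2°; Δs = -17·22.2/74.2 = -5.0863; s = 17.0000 − 5.0863 = 11.9137

θ=242.4°: 1.0794
θ=274.1°: 14.9484
θ=308°: 11.9137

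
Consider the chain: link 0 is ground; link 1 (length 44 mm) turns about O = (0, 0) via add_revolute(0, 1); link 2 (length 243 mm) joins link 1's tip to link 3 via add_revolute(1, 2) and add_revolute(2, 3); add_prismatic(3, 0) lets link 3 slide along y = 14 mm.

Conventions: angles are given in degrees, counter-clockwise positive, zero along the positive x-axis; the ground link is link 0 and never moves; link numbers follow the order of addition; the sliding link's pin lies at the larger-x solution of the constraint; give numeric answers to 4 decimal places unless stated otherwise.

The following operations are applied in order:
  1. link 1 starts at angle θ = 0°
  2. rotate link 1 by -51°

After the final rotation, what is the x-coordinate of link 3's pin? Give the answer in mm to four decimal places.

geometry: r = 44 mm, L = 243 mm, e = 14 mm; θ starts at 0°
rotate link 1 by -51°: θ ← 0° -51° = -51°
crank pin P = (r cos θ, r sin θ) = (27.690097, -34.194422)
h = r sin θ − e = -34.194422 − 14 = -48.194422
x = r cos θ + √(L² − h²) = 27.690097 + 238.172831 = 265.862929

265.8629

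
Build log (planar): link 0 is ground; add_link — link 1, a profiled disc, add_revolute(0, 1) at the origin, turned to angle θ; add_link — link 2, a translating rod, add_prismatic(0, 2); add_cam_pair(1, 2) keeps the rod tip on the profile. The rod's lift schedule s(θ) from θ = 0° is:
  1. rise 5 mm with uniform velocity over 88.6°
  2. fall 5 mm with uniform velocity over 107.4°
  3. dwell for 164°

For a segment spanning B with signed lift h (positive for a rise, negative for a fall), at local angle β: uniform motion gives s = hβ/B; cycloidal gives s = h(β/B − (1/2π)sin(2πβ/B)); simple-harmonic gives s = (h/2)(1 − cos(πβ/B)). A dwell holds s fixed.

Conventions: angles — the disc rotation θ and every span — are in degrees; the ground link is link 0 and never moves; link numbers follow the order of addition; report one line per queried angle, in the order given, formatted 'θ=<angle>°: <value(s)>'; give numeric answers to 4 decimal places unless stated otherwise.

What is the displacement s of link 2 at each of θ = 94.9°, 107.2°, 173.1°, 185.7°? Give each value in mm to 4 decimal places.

seg 1 [0°–88.6°] uniform, h=5: full span → s += 5 → s = 5.0000
seg 2 [88.6°–196°] uniform, h=-5: θ=94.9° here. β=6.3, B=107.4. -5·6.3/107.4 = -0.2933 → s = 4.7067
seg 2 [88.6°–196°] uniform, h=-5: θ=107.2° here. β=18.6, B=107.4. -5·18.6/107.4 = -0.8659 → s = 4.1341
seg 2 [88.6°–196°] uniform, h=-5: θ=173.1° here. β=84.5, B=107.4. -5·84.5/107.4 = -3.9339 → s = 1.0661
seg 2 [88.6°–196°] uniform, h=-5: θ=185.7° here. β=97.1, B=107.4. -5·97.1/107.4 = -4.5205 → s = 0.4795

θ=94.9°: 4.7067
θ=107.2°: 4.1341
θ=173.1°: 1.0661
θ=185.7°: 0.4795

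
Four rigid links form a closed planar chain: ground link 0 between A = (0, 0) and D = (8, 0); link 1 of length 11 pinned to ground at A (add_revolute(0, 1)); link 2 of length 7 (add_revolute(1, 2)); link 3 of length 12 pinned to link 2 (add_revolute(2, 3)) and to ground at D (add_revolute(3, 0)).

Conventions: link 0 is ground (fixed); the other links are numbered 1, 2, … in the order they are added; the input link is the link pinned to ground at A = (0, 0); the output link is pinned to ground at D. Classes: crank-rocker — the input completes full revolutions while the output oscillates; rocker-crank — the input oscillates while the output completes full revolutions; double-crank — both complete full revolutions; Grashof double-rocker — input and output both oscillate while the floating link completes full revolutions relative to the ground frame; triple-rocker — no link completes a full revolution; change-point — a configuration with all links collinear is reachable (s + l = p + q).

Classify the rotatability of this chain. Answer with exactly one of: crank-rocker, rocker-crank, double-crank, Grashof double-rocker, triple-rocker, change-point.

lengths: ground=8, input=11, coupler=7, output=12
sorted: s=7 (shortest), l=12 (longest), p+q=19
s + l = 19 vs p + q = 19
s + l = p + q → change-point (collinear configuration reachable)

change-point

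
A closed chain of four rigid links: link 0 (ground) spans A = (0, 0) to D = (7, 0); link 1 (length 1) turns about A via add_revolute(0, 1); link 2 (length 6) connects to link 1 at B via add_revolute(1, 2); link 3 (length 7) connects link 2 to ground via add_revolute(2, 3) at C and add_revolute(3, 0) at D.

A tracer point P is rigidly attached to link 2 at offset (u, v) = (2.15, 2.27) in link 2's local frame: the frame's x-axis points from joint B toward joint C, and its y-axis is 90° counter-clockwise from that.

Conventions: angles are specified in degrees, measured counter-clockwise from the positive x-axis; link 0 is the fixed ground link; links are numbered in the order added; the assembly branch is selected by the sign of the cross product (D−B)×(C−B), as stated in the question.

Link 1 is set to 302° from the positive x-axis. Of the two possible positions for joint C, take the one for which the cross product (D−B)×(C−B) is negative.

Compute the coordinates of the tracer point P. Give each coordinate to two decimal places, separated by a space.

A=(0,0), D=(7.00,0)
B = A + 1.00·(cos302°, sin302°) = (0.5299, -0.8480)
|BD| = 6.5254
circle(B,6.00) ∩ circle(D,7.00): a=2.2666, h=5.5554
  candidates: C₊=(2.0553,4.9548) cross=36.251; C₋=(3.4993,-6.0618) cross=-36.251
  branch - wants cross < 0 → take C=(3.4993,-6.0618) (cross=-36.251)
ex = (C−B)/|BC| = (0.4949,-0.8690); ey = (0.8690,0.4949)
P = B + 2.15·ex + 2.27·ey = (3.5665,-1.5929)

3.57 -1.59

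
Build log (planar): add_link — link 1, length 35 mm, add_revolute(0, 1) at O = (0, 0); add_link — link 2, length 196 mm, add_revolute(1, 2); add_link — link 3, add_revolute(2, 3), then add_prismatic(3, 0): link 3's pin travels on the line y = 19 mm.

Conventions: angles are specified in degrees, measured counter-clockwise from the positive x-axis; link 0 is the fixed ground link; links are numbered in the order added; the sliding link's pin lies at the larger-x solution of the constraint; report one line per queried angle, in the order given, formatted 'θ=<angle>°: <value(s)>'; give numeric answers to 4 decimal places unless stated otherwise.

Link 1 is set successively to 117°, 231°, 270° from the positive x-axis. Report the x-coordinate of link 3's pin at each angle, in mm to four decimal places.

geometry: r = 35 mm, L = 196 mm, e = 19 mm
θ=117°: crank pin P = (r cos θ, r sin θ) = (-15.889667, 31.185228)
θ=117°: h = r sin θ − e = 31.185228 − 19 = 12.185228
θ=117°: x = r cos θ + √(L² − h²) = -15.889667 + 195.620858 = 179.731191
θ=231°: crank pin P = (r cos θ, r sin θ) = (-22.026214, -27.200109)
θ=231°: h = r sin θ − e = -27.200109 − 19 = -46.200109
θ=231°: x = r cos θ + √(L² − h²) = -22.026214 + 190.477164 = 168.450950
θ=270°: crank pin P = (r cos θ, r sin θ) = (-0.000000, -35.000000)
θ=270°: h = r sin θ − e = -35.000000 − 19 = -54.000000
θ=270°: x = r cos θ + √(L² − h²) = -0.000000 + 188.414437 = 188.414437

θ=117°: 179.7312
θ=231°: 168.4510
θ=270°: 188.4144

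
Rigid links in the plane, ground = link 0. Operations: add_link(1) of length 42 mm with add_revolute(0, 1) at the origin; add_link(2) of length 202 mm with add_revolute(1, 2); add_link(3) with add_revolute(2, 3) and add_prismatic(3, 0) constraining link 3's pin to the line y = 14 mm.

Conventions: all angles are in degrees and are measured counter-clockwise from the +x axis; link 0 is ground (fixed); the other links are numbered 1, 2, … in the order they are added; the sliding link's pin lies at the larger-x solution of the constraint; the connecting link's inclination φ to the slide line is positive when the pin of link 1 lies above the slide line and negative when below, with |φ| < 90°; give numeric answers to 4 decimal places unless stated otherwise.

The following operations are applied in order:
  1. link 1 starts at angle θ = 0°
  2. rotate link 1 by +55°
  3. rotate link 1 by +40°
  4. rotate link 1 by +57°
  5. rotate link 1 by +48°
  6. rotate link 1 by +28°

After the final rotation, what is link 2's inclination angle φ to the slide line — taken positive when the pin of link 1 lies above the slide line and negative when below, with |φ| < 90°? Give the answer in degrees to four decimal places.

geometry: r = 42 mm, L = 202 mm, e = 14 mm; θ starts at 0°
rotate link 1 by +55°: θ ← 0° +55° = 55°
rotate link 1 by +40°: θ ← 55° +40° = 95°
rotate link 1 by +57°: θ ← 95° +57° = 152°
rotate link 1 by +48°: θ ← 152° +48° = 200°
rotate link 1 by +28°: θ ← 200° +28° = 228°
h = r sin θ − e = -31.212083 − 14 = -45.212083
sin φ = h / L = -45.212083 / 202 = -0.22382219
φ = arcsin(-0.22382219) = -12.933628°

-12.9336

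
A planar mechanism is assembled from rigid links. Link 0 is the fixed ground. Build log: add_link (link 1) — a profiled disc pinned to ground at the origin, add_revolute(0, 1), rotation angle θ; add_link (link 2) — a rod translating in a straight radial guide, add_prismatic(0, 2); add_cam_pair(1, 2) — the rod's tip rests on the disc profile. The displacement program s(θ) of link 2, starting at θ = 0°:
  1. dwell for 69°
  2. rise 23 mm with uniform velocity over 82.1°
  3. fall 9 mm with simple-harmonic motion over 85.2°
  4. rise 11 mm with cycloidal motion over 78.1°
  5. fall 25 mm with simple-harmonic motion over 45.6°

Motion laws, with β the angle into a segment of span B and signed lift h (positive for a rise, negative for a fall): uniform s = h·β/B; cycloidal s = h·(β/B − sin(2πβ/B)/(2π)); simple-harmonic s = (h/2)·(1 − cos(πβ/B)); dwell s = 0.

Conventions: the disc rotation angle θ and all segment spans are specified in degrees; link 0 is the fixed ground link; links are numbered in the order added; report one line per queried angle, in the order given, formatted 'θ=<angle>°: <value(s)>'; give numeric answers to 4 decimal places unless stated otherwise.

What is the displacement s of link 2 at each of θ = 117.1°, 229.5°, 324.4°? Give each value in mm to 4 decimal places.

seg 1 [0°–69°] dwell: s stays 0.0000
seg 2 [69°–151.1°] uniform, h=23: θ=117.1° here. β=48.1, B=82.1. 23·48.1/82.1 = 13.4750 → s = 13.4750
seg 2 [69°–151.1°] uniform, h=23: full span → s += 23 → s = 23.0000
seg 3 [151.1°–236.3°] simple-harmonic, h=-9: θ=229.5° here. β=78.4, B=85.2. -9/2·(1 − cos(π·0.9202)) = -8.8593 → s = 14.1407
seg 3 [151.1°–236.3°] simple-harmonic, h=-9: full span → s += -9 → s = 14.0000
seg 4 [236.3°–314.4°] cycloidal, h=11: full span → s += 11 → s = 25.0000
seg 5 [314.4°–360°] simple-harmonic, h=-25: θ=324.4° here. β=10, B=45.6. -25/2·(1 − cos(π·0.2193)) = -2.8510 → s = 22.1490

θ=117.1°: 13.4750
θ=229.5°: 14.1407
θ=324.4°: 22.1490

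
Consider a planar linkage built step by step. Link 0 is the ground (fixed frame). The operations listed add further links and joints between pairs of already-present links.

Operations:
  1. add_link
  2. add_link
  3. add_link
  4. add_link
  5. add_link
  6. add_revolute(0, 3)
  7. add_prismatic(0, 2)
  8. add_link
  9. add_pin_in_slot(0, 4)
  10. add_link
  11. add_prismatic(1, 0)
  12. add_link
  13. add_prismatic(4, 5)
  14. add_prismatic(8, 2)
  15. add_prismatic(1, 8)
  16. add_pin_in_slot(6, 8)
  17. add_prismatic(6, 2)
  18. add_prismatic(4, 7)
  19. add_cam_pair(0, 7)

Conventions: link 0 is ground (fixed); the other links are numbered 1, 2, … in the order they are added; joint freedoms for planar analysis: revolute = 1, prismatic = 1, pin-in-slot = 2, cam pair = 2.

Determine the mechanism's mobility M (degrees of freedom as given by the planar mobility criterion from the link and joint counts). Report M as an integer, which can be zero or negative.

ground; <1,0,0>
#1 <2,0,0>
#2 <3,0,0>
#3 <4,0,0>
#4 <5,0,0>
#5 <6,0,0>
R:0↔3 J1 <6,1,0>
P:0↔2 J1 <6,2,0>
#6 <7,2,0>
PS:0↔4 J2 <7,2,1>
#7 <8,2,1>
P:1↔0 J1 <8,3,1>
#8 <9,3,1>
P:4↔5 J1 <9,4,1>
P:8↔2 J1 <9,5,1>
P:1↔8 J1 <9,6,1>
PS:6↔8 J2 <9,6,2>
P:6↔2 J1 <9,7,2>
P:4↔7 J1 <9,8,2>
C:0↔7 J2 <9,8,3>
3×8 − 2×8 − 1×3 = 5

M = 5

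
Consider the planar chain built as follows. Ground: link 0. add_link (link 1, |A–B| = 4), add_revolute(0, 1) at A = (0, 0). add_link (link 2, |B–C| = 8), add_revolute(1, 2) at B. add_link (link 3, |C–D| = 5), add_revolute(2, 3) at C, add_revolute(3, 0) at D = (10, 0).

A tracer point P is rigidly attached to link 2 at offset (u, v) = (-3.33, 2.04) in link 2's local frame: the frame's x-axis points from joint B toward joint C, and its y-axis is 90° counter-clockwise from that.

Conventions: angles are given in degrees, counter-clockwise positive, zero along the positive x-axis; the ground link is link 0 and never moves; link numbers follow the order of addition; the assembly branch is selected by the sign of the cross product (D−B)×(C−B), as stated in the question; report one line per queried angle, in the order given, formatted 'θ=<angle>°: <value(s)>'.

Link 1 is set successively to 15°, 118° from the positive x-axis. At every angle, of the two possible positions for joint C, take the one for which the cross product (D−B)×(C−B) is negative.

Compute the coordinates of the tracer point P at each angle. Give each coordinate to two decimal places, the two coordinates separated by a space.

A=(0,0), D=(10.00,0)
θ=15°: B = A + 4.00·(cos15°, sin15°) = (3.8637, 1.0353)
θ=15°: |BD| = 6.2230
θ=15°: circle(B,8.00) ∩ circle(D,5.00): a=6.2450, h=5.0000
θ=15°:   candidates: C₊=(10.8535,4.9266) cross=31.115; C₋=(9.1899,-4.9339) cross=-31.115
θ=15°:   branch - wants cross < 0 → take C=(9.1899,-4.9339) (cross=-31.115)
θ=15°: ex = (C−B)/|BC| = (0.6658,-0.7462); ey = (0.7462,0.6658)
θ=15°: P = B + -3.33·ex + 2.04·ey = (3.1688,4.8781)
θ=118°: B = A + 4.00·(cos118°, sin118°) = (-1.8779, 3.5318)
θ=118°: |BD| = 12.3918
θ=118°: circle(B,8.00) ∩ circle(D,5.00): a=7.7695, h=1.9064
θ=118°:   candidates: C₊=(6.1127,3.1447) cross=23.624; C₋=(5.0261,-0.5099) cross=-23.624
θ=118°:   branch - wants cross < 0 → take C=(5.0261,-0.5099) (cross=-23.624)
θ=118°: ex = (C−B)/|BC| = (0.8630,-0.5052); ey = (0.5052,0.8630)
θ=118°: P = B + -3.33·ex + 2.04·ey = (-3.7210,6.9747)

θ=15°: 3.17 4.88
θ=118°: -3.72 6.97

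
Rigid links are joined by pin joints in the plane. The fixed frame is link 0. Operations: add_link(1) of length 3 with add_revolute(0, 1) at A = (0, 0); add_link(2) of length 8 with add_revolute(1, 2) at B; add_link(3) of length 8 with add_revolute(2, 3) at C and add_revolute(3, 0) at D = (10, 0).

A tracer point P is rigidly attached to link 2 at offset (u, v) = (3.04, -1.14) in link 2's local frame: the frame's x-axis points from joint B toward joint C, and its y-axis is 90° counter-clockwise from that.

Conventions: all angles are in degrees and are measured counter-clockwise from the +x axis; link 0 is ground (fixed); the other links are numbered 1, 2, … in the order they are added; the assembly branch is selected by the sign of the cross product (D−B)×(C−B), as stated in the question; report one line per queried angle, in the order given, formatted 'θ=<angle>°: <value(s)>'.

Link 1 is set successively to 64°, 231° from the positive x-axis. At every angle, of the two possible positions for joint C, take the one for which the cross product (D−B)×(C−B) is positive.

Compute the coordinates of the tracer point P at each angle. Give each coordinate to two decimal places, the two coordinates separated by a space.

A=(0,0), D=(10.00,0)
θ=64°: B = A + 3.00·(cos64°, sin64°) = (1.3151, 2.6964)
θ=64°: |BD| = 9.0938
θ=64°: circle(B,8.00) ∩ circle(D,8.00): a=4.5469, h=6.5822
θ=64°:   candidates: C₊=(7.6092,7.6344) cross=59.858; C₋=(3.7059,-4.9380) cross=-59.858
θ=64°:   branch + wants cross > 0 → take C=(7.6092,7.6344) (cross=59.858)
θ=64°: ex = (C−B)/|BC| = (0.7868,0.6173); ey = (-0.6173,0.7868)
θ=64°: P = B + 3.04·ex + -1.14·ey = (4.4105,3.6759)
θ=231°: B = A + 3.00·(cos231°, sin231°) = (-1.8880, -2.3314)
θ=231°: |BD| = 12.1144
θ=231°: circle(B,8.00) ∩ circle(D,8.00): a=6.0572, h=5.2259
θ=231°:   candidates: C₊=(3.0503,3.9625) cross=63.309; C₋=(5.0618,-6.2939) cross=-63.309
θ=231°:   branch + wants cross > 0 → take C=(3.0503,3.9625) (cross=63.309)
θ=231°: ex = (C−B)/|BC| = (0.6173,0.7867); ey = (-0.7867,0.6173)
θ=231°: P = B + 3.04·ex + -1.14·ey = (0.8855,-0.6434)

θ=64°: 4.41 3.68
θ=231°: 0.89 -0.64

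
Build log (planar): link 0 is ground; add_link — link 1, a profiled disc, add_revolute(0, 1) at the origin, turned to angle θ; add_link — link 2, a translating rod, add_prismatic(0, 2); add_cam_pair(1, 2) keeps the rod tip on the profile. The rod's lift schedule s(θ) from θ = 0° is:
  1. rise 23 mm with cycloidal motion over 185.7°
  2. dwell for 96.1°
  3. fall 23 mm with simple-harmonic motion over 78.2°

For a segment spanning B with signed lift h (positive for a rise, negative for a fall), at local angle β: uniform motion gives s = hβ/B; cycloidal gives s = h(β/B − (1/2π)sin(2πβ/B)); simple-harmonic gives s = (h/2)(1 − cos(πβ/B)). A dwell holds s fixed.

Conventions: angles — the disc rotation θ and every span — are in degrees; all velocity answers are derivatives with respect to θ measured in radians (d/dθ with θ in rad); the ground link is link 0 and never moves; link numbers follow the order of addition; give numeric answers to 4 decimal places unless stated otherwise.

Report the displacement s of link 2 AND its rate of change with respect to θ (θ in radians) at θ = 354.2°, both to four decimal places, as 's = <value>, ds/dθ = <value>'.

seg 1 [0°–185.7°] cycloidal, h=23: full span → s += 23 → s = 23.0000
seg 2 [185.7°–281.8°] dwell: s stays 23.0000
seg 3 [281.8°–360°] simple-harmonic, h=-23: θ=354.2° here. β=72.4, B=78.2. -23/2·(1 − cos(π·0.9258)) = -22.6892 → s = 0.3108
velocity in seg [281.8°–360°] (simple-harmonic), θ in radians: β = 72.4° = 1.2636 rad, B = 78.2° = 1.3648 rad; ds/dθ = (πh/(2B)) sin(πβ/B) = (π·(-23)/(2·1.3648)) sin(π·0.9258) = -6.112202 mm/rad

s = 0.3108, ds/dθ = -6.1122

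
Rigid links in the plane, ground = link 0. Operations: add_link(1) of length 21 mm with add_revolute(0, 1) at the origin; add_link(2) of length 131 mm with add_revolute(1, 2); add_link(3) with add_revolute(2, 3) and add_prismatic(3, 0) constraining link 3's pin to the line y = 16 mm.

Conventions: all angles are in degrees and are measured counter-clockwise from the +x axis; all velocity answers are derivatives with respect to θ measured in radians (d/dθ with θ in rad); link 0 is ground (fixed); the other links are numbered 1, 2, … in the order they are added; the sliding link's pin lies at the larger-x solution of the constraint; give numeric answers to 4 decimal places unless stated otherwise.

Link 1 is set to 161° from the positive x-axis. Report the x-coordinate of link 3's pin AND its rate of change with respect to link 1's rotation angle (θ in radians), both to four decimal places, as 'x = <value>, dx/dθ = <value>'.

geometry: r = 21 mm, L = 131 mm, e = 16 mm
crank pin P = (r cos θ, r sin θ) = (-19.855890, 6.836931)
h = r sin θ − e = 6.836931 − 16 = -9.163069
x = r cos θ + √(L² − h²) = -19.855890 + 130.679142 = 110.823252
dx/dθ = −r sin θ − h·r cos θ/√(L² − h²) (θ in radians; h = -9.163069) = -8.229203

x = 110.8233, dx/dθ = -8.2292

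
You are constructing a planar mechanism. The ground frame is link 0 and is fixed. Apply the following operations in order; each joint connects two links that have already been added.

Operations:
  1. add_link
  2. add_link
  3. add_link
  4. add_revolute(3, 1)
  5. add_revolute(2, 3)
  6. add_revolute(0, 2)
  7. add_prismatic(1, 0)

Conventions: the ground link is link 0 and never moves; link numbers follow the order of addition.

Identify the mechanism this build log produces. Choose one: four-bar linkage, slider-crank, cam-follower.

links: 4 (incl. ground); joints: 3 revolute, 1 prismatic, 0 higher (cam) pair, forming one closed loop
4 links, 3 revolutes + 1 prismatic in one loop → slider-crank

slider-crank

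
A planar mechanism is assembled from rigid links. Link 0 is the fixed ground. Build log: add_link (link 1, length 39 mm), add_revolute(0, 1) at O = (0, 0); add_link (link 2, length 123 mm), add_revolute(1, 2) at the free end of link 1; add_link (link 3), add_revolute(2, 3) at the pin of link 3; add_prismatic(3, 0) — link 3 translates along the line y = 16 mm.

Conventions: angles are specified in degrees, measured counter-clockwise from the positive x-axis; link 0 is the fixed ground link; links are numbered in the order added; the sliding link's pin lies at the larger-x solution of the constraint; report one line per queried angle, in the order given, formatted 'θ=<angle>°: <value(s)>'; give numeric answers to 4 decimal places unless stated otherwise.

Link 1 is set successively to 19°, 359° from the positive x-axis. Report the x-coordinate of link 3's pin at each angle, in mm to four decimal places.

geometry: r = 39 mm, L = 123 mm, e = 16 mm
θ=19°: crank pin P = (r cos θ, r sin θ) = (36.875224, 12.697158)
θ=19°: h = r sin θ − e = 12.697158 − 16 = -3.302842
θ=19°: x = r cos θ + √(L² − h²) = 36.875224 + 122.955647 = 159.830872
θ=359°: crank pin P = (r cos θ, r sin θ) = (38.994060, -0.680644)
θ=359°: h = r sin θ − e = -0.680644 − 16 = -16.680644
θ=359°: x = r cos θ + √(L² − h²) = 38.994060 + 121.863678 = 160.857739

θ=19°: 159.8309
θ=359°: 160.8577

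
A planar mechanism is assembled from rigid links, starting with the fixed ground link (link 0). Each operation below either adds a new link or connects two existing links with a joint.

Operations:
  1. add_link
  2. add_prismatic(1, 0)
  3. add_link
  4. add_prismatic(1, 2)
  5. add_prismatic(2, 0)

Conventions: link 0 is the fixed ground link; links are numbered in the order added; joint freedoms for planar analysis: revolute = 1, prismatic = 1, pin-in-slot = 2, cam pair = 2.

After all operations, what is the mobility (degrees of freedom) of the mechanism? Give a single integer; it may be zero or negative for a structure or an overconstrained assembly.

(L,J1,J2)=(1,0,0); link0 fixed
link1: (2,0,0)
P 1-0 [J1]: (2,1,0)
link2: (3,1,0)
P 1-2 [J1]: (3,2,0)
P 2-0 [J1]: (3,3,0)
Grübler: 3·2 − 2·3 − 0 = 0

M = 0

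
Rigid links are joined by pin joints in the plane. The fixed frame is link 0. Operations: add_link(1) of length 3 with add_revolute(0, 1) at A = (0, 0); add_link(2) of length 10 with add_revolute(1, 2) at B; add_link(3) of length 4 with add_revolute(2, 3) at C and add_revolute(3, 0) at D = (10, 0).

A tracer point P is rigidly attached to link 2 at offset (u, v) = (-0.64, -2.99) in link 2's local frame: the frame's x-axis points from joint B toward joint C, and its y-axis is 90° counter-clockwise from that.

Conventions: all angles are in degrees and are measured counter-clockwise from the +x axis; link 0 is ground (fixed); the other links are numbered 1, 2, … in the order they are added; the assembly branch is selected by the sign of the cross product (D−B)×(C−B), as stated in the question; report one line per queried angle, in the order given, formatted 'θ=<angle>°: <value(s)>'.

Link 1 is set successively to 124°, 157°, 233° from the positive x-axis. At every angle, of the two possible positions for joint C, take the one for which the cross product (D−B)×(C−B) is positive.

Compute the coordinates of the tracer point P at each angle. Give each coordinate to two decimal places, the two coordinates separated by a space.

A=(0,0), D=(10.00,0)
θ=124°: B = A + 3.00·(cos124°, sin124°) = (-1.6776, 2.4871)
θ=124°: |BD| = 11.9395
θ=124°: circle(B,10.00) ∩ circle(D,4.00): a=9.4875, h=3.1603
θ=124°:   candidates: C₊=(8.2601,3.6018) cross=37.733; C₋=(6.9435,-2.5802) cross=-37.733
θ=124°:   branch + wants cross > 0 → take C=(8.2601,3.6018) (cross=37.733)
θ=124°: ex = (C−B)/|BC| = (0.9938,0.1115); ey = (-0.1115,0.9938)
θ=124°: P = B + -0.64·ex + -2.99·ey = (-1.9803,-0.5556)
θ=157°: B = A + 3.00·(cos157°, sin157°) = (-2.7615, 1.1722)
θ=157°: |BD| = 12.8152
θ=157°: circle(B,10.00) ∩ circle(D,4.00): a=9.6850, h=2.4903
θ=157°:   candidates: C₊=(7.1106,2.7661) cross=31.913; C₋=(6.6551,-2.1935) cross=-31.913
θ=157°:   branch + wants cross > 0 → take C=(7.1106,2.7661) (cross=31.913)
θ=157°: ex = (C−B)/|BC| = (0.9872,0.1594); ey = (-0.1594,0.9872)
θ=157°: P = B + -0.64·ex + -2.99·ey = (-2.9167,-1.8816)
θ=233°: B = A + 3.00·(cos233°, sin233°) = (-1.8054, -2.3959)
θ=233°: |BD| = 12.0461
θ=233°: circle(B,10.00) ∩ circle(D,4.00): a=9.5097, h=3.0930
θ=233°:   candidates: C₊=(6.8990,2.5267) cross=37.258; C₋=(8.1294,-3.5357) cross=-37.258
θ=233°:   branch + wants cross > 0 → take C=(6.8990,2.5267) (cross=37.258)
θ=233°: ex = (C−B)/|BC| = (0.8704,0.4923); ey = (-0.4923,0.8704)
θ=233°: P = B + -0.64·ex + -2.99·ey = (-0.8907,-5.3136)

θ=124°: -1.98 -0.56
θ=157°: -2.92 -1.88
θ=233°: -0.89 -5.31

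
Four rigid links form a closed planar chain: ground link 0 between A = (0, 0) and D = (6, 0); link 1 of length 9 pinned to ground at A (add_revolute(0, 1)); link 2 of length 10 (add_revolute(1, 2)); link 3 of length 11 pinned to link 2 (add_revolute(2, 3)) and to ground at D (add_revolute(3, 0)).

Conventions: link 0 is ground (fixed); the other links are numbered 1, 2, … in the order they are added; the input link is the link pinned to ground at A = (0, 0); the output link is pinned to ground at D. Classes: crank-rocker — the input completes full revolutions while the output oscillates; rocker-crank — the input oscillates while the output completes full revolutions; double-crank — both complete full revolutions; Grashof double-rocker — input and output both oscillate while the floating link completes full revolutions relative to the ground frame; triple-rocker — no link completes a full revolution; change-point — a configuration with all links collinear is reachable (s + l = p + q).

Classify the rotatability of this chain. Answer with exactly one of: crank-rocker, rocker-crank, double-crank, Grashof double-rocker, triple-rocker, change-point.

lengths: ground=6, input=9, coupler=10, output=11
sorted: s=6 (shortest), l=11 (longest), p+q=19
s + l = 17 vs p + q = 19
s + l < p + q (Grashof) with shortest = ground link → double-crank

double-crank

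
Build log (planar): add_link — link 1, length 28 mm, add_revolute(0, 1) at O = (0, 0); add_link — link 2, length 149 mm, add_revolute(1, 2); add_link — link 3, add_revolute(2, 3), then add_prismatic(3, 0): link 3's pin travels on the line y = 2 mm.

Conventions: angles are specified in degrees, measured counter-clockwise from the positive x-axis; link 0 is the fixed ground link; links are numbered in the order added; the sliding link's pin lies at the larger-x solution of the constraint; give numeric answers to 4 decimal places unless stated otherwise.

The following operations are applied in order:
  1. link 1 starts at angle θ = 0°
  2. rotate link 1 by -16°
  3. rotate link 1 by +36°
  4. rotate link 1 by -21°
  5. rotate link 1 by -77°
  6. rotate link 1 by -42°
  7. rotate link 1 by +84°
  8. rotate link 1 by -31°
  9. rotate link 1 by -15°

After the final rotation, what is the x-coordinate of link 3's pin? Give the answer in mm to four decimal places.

geometry: r = 28 mm, L = 149 mm, e = 2 mm; θ starts at 0°
rotate link 1 by -16°: θ ← 0° -16° = -16°
rotate link 1 by +36°: θ ← -16° +36° = 20°
rotate link 1 by -21°: θ ← 20° -21° = -1°
rotate link 1 by -77°: θ ← -1° -77° = -78°
rotate link 1 by -42°: θ ← -78° -42° = -120°
rotate link 1 by +84°: θ ← -120° +84° = -36°
rotate link 1 by -31°: θ ← -36° -31° = -67°
rotate link 1 by -15°: θ ← -67° -15° = -82°
crank pin P = (r cos θ, r sin θ) = (3.896847, -27.727506)
h = r sin θ − e = -27.727506 − 2 = -29.727506
x = r cos θ + √(L² − h²) = 3.896847 + 146.004368 = 149.901215

149.9012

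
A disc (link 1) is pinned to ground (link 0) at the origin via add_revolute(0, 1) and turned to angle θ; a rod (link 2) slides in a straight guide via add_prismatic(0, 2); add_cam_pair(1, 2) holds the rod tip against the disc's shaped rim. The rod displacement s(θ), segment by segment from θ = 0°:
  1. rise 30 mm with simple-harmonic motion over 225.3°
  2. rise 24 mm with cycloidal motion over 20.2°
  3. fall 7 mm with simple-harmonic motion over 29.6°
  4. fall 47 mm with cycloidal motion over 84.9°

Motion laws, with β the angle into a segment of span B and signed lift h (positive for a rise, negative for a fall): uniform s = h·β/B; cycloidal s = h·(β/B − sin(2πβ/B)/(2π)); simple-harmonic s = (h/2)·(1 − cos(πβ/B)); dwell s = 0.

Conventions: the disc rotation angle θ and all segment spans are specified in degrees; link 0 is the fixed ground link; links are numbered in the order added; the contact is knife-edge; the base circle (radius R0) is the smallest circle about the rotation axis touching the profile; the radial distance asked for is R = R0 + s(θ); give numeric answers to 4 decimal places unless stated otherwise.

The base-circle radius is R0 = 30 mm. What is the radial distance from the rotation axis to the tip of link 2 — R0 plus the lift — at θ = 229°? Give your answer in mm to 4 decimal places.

segment 1 (0° to 225.3°, simple-harmonic, h = 30) is passed completely: s = 0.0000 + (30) = 30.0000
θ = 229° falls in segment 2 (225.3° to 245.5°, cycloidal, h = 24): β = 229 − 225.3 = 3.7°, B = 20.2°; Δs = 24·(0.1832 − sin(2π·0.1832)/(2π)) = 0.9082; s = 30.0000 + 0.9082 = 30.9082
R = R0 + s = 30 + 30.9082 = 60.9082

60.9082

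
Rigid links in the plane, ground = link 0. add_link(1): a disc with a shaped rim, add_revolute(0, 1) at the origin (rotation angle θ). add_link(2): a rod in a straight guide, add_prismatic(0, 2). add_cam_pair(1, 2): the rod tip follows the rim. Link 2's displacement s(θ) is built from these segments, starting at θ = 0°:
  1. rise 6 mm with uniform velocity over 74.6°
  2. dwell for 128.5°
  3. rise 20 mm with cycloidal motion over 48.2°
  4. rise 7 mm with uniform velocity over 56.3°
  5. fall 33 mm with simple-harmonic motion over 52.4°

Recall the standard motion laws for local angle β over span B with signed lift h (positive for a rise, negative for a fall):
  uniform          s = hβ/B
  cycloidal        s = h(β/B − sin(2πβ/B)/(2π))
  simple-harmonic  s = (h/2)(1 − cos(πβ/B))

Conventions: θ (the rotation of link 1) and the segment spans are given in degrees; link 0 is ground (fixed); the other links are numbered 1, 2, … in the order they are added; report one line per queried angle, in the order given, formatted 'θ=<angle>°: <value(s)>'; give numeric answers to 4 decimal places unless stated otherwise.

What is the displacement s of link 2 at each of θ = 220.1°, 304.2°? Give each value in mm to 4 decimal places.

segment 1 (0° to 74.6°, uniform, h = 6) is passed completely: s = 0.0000 + (6) = 6.0000
segment 2 (74.6° to 203.1°, dwell): s unchanged at 6.0000
θ = 220.1° falls in segment 3 (203.1° to 251.3°, cycloidal, h = 20): β = 220.1 − 203.1 = 17°, B = 48.2°; Δs = 20·(0.3527 − sin(2π·0.3527)/(2π)) = 4.5108; s = 6.0000 + 4.5108 = 10.5108
segment 3 (203.1° to 251.3°, cycloidal, h = 20) is passed completely: s = 6.0000 + (20) = 26.0000
θ = 304.2° falls in segment 4 (251.3° to 307.6°, uniform, h = 7): β = 304.2 − 251.3 = 52.9°, B = 56.3°; Δs = 7·52.9/56.3 = 6.5773; s = 26.0000 + 6.5773 = 32.5773

θ=220.1°: 10.5108
θ=304.2°: 32.5773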